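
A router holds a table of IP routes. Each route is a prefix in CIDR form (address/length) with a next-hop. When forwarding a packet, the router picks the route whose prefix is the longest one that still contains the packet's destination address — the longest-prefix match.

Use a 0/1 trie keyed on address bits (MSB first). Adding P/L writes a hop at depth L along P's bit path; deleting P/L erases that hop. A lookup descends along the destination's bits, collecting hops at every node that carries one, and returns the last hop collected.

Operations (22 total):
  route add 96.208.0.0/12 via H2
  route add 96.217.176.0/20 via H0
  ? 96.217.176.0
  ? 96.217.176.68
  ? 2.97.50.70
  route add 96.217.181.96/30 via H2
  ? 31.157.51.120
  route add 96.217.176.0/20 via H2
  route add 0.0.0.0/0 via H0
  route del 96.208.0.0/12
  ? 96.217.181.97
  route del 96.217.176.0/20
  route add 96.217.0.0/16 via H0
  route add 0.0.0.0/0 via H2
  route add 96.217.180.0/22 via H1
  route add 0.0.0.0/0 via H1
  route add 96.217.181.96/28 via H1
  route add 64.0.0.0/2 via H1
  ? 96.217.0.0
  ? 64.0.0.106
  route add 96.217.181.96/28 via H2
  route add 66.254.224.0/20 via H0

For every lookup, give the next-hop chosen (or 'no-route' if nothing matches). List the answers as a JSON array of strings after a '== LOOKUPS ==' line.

Apply in order:
  add 96.208.0.0/12 -> H2 at depth 12
  add 96.217.176.0/20 -> H0 at depth 20
  Q 96.217.176.0: descend 01100000110110011011 ; hops seen [H2,H0] ; pick H0
  Q 96.217.176.68: descend 01100000110110011011 ; hops seen [H2,H0] ; pick H0
  Q 2.97.50.70: descend 0 ; hops seen [∅] ; pick no-route
  add 96.217.181.96/30 -> H2 at depth 30
  Q 31.157.51.120: descend 0 ; hops seen [∅] ; pick no-route
  add 96.217.176.0/20 -> H2 at depth 20
  add 0.0.0.0/0 -> H0 at depth 0
  - 96.208.0.0/12 clear@12
  Q 96.217.181.97: descend 011000001101100110110101011000 ; hops seen [H0,H2,H2] ; pick H2
  - 96.217.176.0/20 clear@20
  add 96.217.0.0/16 -> H0 at depth 16
  add 0.0.0.0/0 -> H2 at depth 0
  add 96.217.180.0/22 -> H1 at depth 22
  add 0.0.0.0/0 -> H1 at depth 0
  add 96.217.181.96/28 -> H1 at depth 28
  add 64.0.0.0/2 -> H1 at depth 2
  Q 96.217.0.0: descend 0110000011011001 ; hops seen [H1,H1,H0] ; pick H0
  Q 64.0.0.106: descend 01 ; hops seen [H1,H1] ; pick H1
  add 96.217.181.96/28 -> H2 at depth 28
  add 66.254.224.0/20 -> H0 at depth 20

== LOOKUPS ==
["H0","H0","no-route","no-route","H2","H0","H1"]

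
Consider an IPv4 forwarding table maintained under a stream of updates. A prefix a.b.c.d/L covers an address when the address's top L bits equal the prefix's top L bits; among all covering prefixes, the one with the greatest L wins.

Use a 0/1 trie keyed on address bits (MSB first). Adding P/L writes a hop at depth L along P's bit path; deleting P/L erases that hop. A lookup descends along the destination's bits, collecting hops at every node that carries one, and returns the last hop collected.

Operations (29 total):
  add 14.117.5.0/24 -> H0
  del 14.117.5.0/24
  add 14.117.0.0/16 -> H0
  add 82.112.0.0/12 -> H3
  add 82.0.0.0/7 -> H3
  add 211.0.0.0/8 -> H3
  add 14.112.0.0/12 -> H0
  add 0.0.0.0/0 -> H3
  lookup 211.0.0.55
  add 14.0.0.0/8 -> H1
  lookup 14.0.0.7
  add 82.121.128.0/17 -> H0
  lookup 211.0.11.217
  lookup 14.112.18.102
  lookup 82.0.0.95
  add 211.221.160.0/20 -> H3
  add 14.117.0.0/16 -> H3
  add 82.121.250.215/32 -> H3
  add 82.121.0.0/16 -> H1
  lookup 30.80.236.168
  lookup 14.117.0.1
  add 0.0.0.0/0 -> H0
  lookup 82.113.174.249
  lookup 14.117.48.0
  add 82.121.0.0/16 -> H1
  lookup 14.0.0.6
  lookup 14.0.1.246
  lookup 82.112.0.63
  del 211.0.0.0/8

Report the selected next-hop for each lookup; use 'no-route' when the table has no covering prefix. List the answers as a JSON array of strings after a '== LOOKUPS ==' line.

Trace:
  add 14.117.5.0/24 -> H0 at depth 24
  - 14.117.5.0/24 clear@24
  add 14.117.0.0/16 -> H0 at depth 16
  add 82.112.0.0/12 -> H3 at depth 12
  add 82.0.0.0/7 -> H3 at depth 7
  add 211.0.0.0/8 -> H3 at depth 8
  add 14.112.0.0/12 -> H0 at depth 12
  add 0.0.0.0/0 -> H3 at depth 0
  ? 211.0.0.55  path d0:H3→d1:-→d2:-→d3:-→d4:-→d5:-→d6:-→d7:-→d8:H3  best=H3
  add 14.0.0.0/8 -> H1 at depth 8
  ? 14.0.0.7  path d0:H3→d1:-→d2:-→d3:-→d4:-→d5:-→d6:-→d7:-→d8:H1→d9:-  best=H1
  add 82.121.128.0/17 -> H0 at depth 17
  ? 211.0.11.217  path d0:H3→d1:-→d2:-→d3:-→d4:-→d5:-→d6:-→d7:-→d8:H3  best=H3
  ? 14.112.18.102  path d0:H3→d1:-→d2:-→d3:-→d4:-→d5:-→d6:-→d7:-→d8:H1→d9:-→d10:-→d11:-→d12:H0→d13:-  best=H0
  ? 82.0.0.95  path d0:H3→d1:-→d2:-→d3:-→d4:-→d5:-→d6:-→d7:H3→d8:-→d9:-  best=H3
  add 211.221.160.0/20 -> H3 at depth 20
  add 14.117.0.0/16 -> H3 at depth 16
  add 82.121.250.215/32 -> H3 at depth 32
  add 82.121.0.0/16 -> H1 at depth 16
  ? 30.80.236.168  path d0:H3→d1:-→d2:-→d3:-  best=H3
  ? 14.117.0.1  path d0:H3→d1:-→d2:-→d3:-→d4:-→d5:-→d6:-→d7:-→d8:H1→d9:-→d10:-→d11:-→d12:H0→d13:-→d14:-→d15:-→d16:H3→d17:-→d18:-→d19:-→d20:-→d21:-  best=H3
  add 0.0.0.0/0 -> H0 at depth 0
  ? 82.113.174.249  path d0:H0→d1:-→d2:-→d3:-→d4:-→d5:-→d6:-→d7:H3→d8:-→d9:-→d10:-→d11:-→d12:H3  best=H3
  ? 14.117.48.0  path d0:H0→d1:-→d2:-→d3:-→d4:-→d5:-→d6:-→d7:-→d8:H1→d9:-→d10:-→d11:-→d12:H0→d13:-→d14:-→d15:-→d16:H3→d17:-→d18:-  best=H3
  add 82.121.0.0/16 -> H1 at depth 16
  ? 14.0.0.6  path d0:H0→d1:-→d2:-→d3:-→d4:-→d5:-→d6:-→d7:-→d8:H1→d9:-  best=H1
  ? 14.0.1.246  path d0:H0→d1:-→d2:-→d3:-→d4:-→d5:-→d6:-→d7:-→d8:H1→d9:-  best=H1
  ? 82.112.0.63  path d0:H0→d1:-→d2:-→d3:-→d4:-→d5:-→d6:-→d7:H3→d8:-→d9:-→d10:-→d11:-→d12:H3  best=H3
  - 211.0.0.0/8 clear@8

== LOOKUPS ==
["H3","H1","H3","H0","H3","H3","H3","H3","H3","H1","H1","H3"]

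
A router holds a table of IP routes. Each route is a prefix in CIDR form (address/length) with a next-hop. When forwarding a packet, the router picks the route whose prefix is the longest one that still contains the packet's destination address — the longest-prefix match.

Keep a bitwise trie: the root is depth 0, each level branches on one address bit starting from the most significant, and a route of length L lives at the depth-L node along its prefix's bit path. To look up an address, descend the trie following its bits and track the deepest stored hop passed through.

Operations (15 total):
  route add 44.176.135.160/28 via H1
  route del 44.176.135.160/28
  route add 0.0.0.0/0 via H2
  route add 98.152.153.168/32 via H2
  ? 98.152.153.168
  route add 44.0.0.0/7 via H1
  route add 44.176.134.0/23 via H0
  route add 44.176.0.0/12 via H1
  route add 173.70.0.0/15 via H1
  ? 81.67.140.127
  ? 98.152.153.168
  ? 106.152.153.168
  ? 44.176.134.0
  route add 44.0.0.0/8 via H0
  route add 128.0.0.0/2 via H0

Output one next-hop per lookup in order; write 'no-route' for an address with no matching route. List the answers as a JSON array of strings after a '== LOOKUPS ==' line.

Trace:
  + 44.176.135.160/28 (H1) depth=28
  del 44.176.135.160/28 (clear depth 28)
  + 0.0.0.0/0 (H2) depth=0
  + 98.152.153.168/32 (H2) depth=32
  lookup 98.152.153.168: bits 01100010100110001001100110101000 walk d0:H2→d1:-→d2:-→d3:-→d4:-→d5:-→d6:-→d7:-→d8:-→d9:-→d10:-→d11:-→d12:-→d13:-→d14:-→d15:-→d16:-→d17:-→d18:-→d19:-→d20:-→d21:-→d22:-→d23:-→d24:-→d25:-→d26:-→d27:-→d28:-→d29:-→d30:-→d31:-→d32:H2 -> H2
  + 44.0.0.0/7 (H1) depth=7
  + 44.176.134.0/23 (H0) depth=23
  + 44.176.0.0/12 (H1) depth=12
  + 173.70.0.0/15 (H1) depth=15
  lookup 81.67.140.127: bits 01 walk d0:H2→d1:-→d2:- -> H2
  lookup 98.152.153.168: bits 01100010100110001001100110101000 walk d0:H2→d1:-→d2:-→d3:-→d4:-→d5:-→d6:-→d7:-→d8:-→d9:-→d10:-→d11:-→d12:-→d13:-→d14:-→d15:-→d16:-→d17:-→d18:-→d19:-→d20:-→d21:-→d22:-→d23:-→d24:-→d25:-→d26:-→d27:-→d28:-→d29:-→d30:-→d31:-→d32:H2 -> H2
  lookup 106.152.153.168: bits 0110 walk d0:H2→d1:-→d2:-→d3:-→d4:- -> H2
  lookup 44.176.134.0: bits 00101100101100001000011 walk d0:H2→d1:-→d2:-→d3:-→d4:-→d5:-→d6:-→d7:H1→d8:-→d9:-→d10:-→d11:-→d12:H1→d13:-→d14:-→d15:-→d16:-→d17:-→d18:-→d19:-→d20:-→d21:-→d22:-→d23:H0 -> H0
  + 44.0.0.0/8 (H0) depth=8
  + 128.0.0.0/2 (H0) depth=2

== LOOKUPS ==
["H2","H2","H2","H2","H0"]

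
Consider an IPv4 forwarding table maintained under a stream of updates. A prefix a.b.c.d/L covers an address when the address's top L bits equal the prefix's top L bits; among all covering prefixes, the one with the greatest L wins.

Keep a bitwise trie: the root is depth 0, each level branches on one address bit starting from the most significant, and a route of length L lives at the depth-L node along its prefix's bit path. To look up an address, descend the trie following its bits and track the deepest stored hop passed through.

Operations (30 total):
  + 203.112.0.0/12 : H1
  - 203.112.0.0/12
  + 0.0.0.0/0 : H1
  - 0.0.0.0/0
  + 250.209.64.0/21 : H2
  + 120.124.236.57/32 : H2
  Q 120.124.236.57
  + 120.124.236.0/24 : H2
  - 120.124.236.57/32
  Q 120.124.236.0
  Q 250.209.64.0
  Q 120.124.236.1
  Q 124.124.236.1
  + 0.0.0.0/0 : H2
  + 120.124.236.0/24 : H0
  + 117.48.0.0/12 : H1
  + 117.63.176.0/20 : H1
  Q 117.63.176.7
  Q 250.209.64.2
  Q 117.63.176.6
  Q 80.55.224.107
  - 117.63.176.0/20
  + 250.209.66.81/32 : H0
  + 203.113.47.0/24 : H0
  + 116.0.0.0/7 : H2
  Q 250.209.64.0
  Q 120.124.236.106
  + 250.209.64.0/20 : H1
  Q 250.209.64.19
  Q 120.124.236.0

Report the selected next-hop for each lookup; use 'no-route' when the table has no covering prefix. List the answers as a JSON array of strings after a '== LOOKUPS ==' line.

Trace:
  add 203.112.0.0/12 -> H1 at depth 12
  - 203.112.0.0/12 clear@12
  add 0.0.0.0/0 -> H1 at depth 0
  - 0.0.0.0/0 clear@0
  add 250.209.64.0/21 -> H2 at depth 21
  add 120.124.236.57/32 -> H2 at depth 32
  lookup 120.124.236.57: bits 01111000011111001110110000111001 walk d0:-→d1:-→d2:-→d3:-→d4:-→d5:-→d6:-→d7:-→d8:-→d9:-→d10:-→d11:-→d12:-→d13:-→d14:-→d15:-→d16:-→d17:-→d18:-→d19:-→d20:-→d21:-→d22:-→d23:-→d24:-→d25:-→d26:-→d27:-→d28:-→d29:-→d30:-→d31:-→d32:H2 -> H2
  add 120.124.236.0/24 -> H2 at depth 24
  - 120.124.236.57/32 clear@32
  lookup 120.124.236.0: bits 01111000011111001110110000 walk d0:-→d1:-→d2:-→d3:-→d4:-→d5:-→d6:-→d7:-→d8:-→d9:-→d10:-→d11:-→d12:-→d13:-→d14:-→d15:-→d16:-→d17:-→d18:-→d19:-→d20:-→d21:-→d22:-→d23:-→d24:H2→d25:-→d26:- -> H2
  lookup 250.209.64.0: bits 111110101101000101000 walk d0:-→d1:-→d2:-→d3:-→d4:-→d5:-→d6:-→d7:-→d8:-→d9:-→d10:-→d11:-→d12:-→d13:-→d14:-→d15:-→d16:-→d17:-→d18:-→d19:-→d20:-→d21:H2 -> H2
  lookup 120.124.236.1: bits 01111000011111001110110000 walk d0:-→d1:-→d2:-→d3:-→d4:-→d5:-→d6:-→d7:-→d8:-→d9:-→d10:-→d11:-→d12:-→d13:-→d14:-→d15:-→d16:-→d17:-→d18:-→d19:-→d20:-→d21:-→d22:-→d23:-→d24:H2→d25:-→d26:- -> H2
  lookup 124.124.236.1: bits 01111 walk d0:-→d1:-→d2:-→d3:-→d4:-→d5:- -> no-route
  add 0.0.0.0/0 -> H2 at depth 0
  add 120.124.236.0/24 -> H0 at depth 24
  add 117.48.0.0/12 -> H1 at depth 12
  add 117.63.176.0/20 -> H1 at depth 20
  lookup 117.63.176.7: bits 01110101001111111011 walk d0:H2→d1:-→d2:-→d3:-→d4:-→d5:-→d6:-→d7:-→d8:-→d9:-→d10:-→d11:-→d12:H1→d13:-→d14:-→d15:-→d16:-→d17:-→d18:-→d19:-→d20:H1 -> H1
  lookup 250.209.64.2: bits 111110101101000101000 walk d0:H2→d1:-→d2:-→d3:-→d4:-→d5:-→d6:-→d7:-→d8:-→d9:-→d10:-→d11:-→d12:-→d13:-→d14:-→d15:-→d16:-→d17:-→d18:-→d19:-→d20:-→d21:H2 -> H2
  lookup 117.63.176.6: bits 01110101001111111011 walk d0:H2→d1:-→d2:-→d3:-→d4:-→d5:-→d6:-→d7:-→d8:-→d9:-→d10:-→d11:-→d12:H1→d13:-→d14:-→d15:-→d16:-→d17:-→d18:-→d19:-→d20:H1 -> H1
  lookup 80.55.224.107: bits 01 walk d0:H2→d1:-→d2:- -> H2
  - 117.63.176.0/20 clear@20
  add 250.209.66.81/32 -> H0 at depth 32
  add 203.113.47.0/24 -> H0 at depth 24
  add 116.0.0.0/7 -> H2 at depth 7
  lookup 250.209.64.0: bits 1111101011010001010000 walk d0:H2→d1:-→d2:-→d3:-→d4:-→d5:-→d6:-→d7:-→d8:-→d9:-→d10:-→d11:-→d12:-→d13:-→d14:-→d15:-→d16:-→d17:-→d18:-→d19:-→d20:-→d21:H2→d22:- -> H2
  lookup 120.124.236.106: bits 0111100001111100111011000 walk d0:H2→d1:-→d2:-→d3:-→d4:-→d5:-→d6:-→d7:-→d8:-→d9:-→d10:-→d11:-→d12:-→d13:-→d14:-→d15:-→d16:-→d17:-→d18:-→d19:-→d20:-→d21:-→d22:-→d23:-→d24:H0→d25:- -> H0
  add 250.209.64.0/20 -> H1 at depth 20
  lookup 250.209.64.19: bits 1111101011010001010000 walk d0:H2→d1:-→d2:-→d3:-→d4:-→d5:-→d6:-→d7:-→d8:-→d9:-→d10:-→d11:-→d12:-→d13:-→d14:-→d15:-→d16:-→d17:-→d18:-→d19:-→d20:H1→d21:H2→d22:- -> H2
  lookup 120.124.236.0: bits 01111000011111001110110000 walk d0:H2→d1:-→d2:-→d3:-→d4:-→d5:-→d6:-→d7:-→d8:-→d9:-→d10:-→d11:-→d12:-→d13:-→d14:-→d15:-→d16:-→d17:-→d18:-→d19:-→d20:-→d21:-→d22:-→d23:-→d24:H0→d25:-→d26:- -> H0

== LOOKUPS ==
["H2","H2","H2","H2","no-route","H1","H2","H1","H2","H2","H0","H2","H0"]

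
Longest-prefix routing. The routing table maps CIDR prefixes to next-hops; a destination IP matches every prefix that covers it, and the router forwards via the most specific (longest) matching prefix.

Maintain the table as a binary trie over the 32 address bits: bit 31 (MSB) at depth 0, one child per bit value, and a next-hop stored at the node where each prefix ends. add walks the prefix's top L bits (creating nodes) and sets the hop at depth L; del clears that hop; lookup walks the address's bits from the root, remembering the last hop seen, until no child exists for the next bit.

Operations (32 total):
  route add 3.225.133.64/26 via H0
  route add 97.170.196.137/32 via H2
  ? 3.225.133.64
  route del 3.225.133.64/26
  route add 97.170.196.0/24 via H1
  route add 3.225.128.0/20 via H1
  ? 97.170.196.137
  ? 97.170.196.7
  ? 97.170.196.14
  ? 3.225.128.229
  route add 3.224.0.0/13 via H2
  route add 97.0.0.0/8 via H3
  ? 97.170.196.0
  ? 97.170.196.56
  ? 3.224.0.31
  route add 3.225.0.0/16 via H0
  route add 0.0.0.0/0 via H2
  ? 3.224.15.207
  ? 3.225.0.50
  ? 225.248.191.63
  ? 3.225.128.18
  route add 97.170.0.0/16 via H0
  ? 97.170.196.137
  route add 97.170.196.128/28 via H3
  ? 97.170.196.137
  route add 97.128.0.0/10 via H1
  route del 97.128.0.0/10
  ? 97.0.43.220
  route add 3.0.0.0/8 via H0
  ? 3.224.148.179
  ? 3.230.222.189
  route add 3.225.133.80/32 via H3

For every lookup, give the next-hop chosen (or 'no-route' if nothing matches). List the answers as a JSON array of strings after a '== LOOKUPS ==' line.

Process each operation:
  add 3.225.133.64/26 -> H0 at depth 26
  add 97.170.196.137/32 -> H2 at depth 32
  ? 3.225.133.64  path d0:-→d1:-→d2:-→d3:-→d4:-→d5:-→d6:-→d7:-→d8:-→d9:-→d10:-→d11:-→d12:-→d13:-→d14:-→d15:-→d16:-→d17:-→d18:-→d19:-→d20:-→d21:-→d22:-→d23:-→d24:-→d25:-→d26:H0  best=H0
  del 3.225.133.64/26 (clear depth 26)
  add 97.170.196.0/24 -> H1 at depth 24
  add 3.225.128.0/20 -> H1 at depth 20
  ? 97.170.196.137  path d0:-→d1:-→d2:-→d3:-→d4:-→d5:-→d6:-→d7:-→d8:-→d9:-→d10:-→d11:-→d12:-→d13:-→d14:-→d15:-→d16:-→d17:-→d18:-→d19:-→d20:-→d21:-→d22:-→d23:-→d24:H1→d25:-→d26:-→d27:-→d28:-→d29:-→d30:-→d31:-→d32:H2  best=H2
  ? 97.170.196.7  path d0:-→d1:-→d2:-→d3:-→d4:-→d5:-→d6:-→d7:-→d8:-→d9:-→d10:-→d11:-→d12:-→d13:-→d14:-→d15:-→d16:-→d17:-→d18:-→d19:-→d20:-→d21:-→d22:-→d23:-→d24:H1  best=H1
  ? 97.170.196.14  path d0:-→d1:-→d2:-→d3:-→d4:-→d5:-→d6:-→d7:-→d8:-→d9:-→d10:-→d11:-→d12:-→d13:-→d14:-→d15:-→d16:-→d17:-→d18:-→d19:-→d20:-→d21:-→d22:-→d23:-→d24:H1  best=H1
  ? 3.225.128.229  path d0:-→d1:-→d2:-→d3:-→d4:-→d5:-→d6:-→d7:-→d8:-→d9:-→d10:-→d11:-→d12:-→d13:-→d14:-→d15:-→d16:-→d17:-→d18:-→d19:-→d20:H1→d21:-  best=H1
  add 3.224.0.0/13 -> H2 at depth 13
  add 97.0.0.0/8 -> H3 at depth 8
  ? 97.170.196.0  path d0:-→d1:-→d2:-→d3:-→d4:-→d5:-→d6:-→d7:-→d8:H3→d9:-→d10:-→d11:-→d12:-→d13:-→d14:-→d15:-→d16:-→d17:-→d18:-→d19:-→d20:-→d21:-→d22:-→d23:-→d24:H1  best=H1
  ? 97.170.196.56  path d0:-→d1:-→d2:-→d3:-→d4:-→d5:-→d6:-→d7:-→d8:H3→d9:-→d10:-→d11:-→d12:-→d13:-→d14:-→d15:-→d16:-→d17:-→d18:-→d19:-→d20:-→d21:-→d22:-→d23:-→d24:H1  best=H1
  ? 3.224.0.31  path d0:-→d1:-→d2:-→d3:-→d4:-→d5:-→d6:-→d7:-→d8:-→d9:-→d10:-→d11:-→d12:-→d13:H2→d14:-→d15:-  best=H2
  add 3.225.0.0/16 -> H0 at depth 16
  add 0.0.0.0/0 -> H2 at depth 0
  ? 3.224.15.207  path d0:H2→d1:-→d2:-→d3:-→d4:-→d5:-→d6:-→d7:-→d8:-→d9:-→d10:-→d11:-→d12:-→d13:H2→d14:-→d15:-  best=H2
  ? 3.225.0.50  path d0:H2→d1:-→d2:-→d3:-→d4:-→d5:-→d6:-→d7:-→d8:-→d9:-→d10:-→d11:-→d12:-→d13:H2→d14:-→d15:-→d16:H0  best=H0
  ? 225.248.191.63  path d0:H2  best=H2
  ? 3.225.128.18  path d0:H2→d1:-→d2:-→d3:-→d4:-→d5:-→d6:-→d7:-→d8:-→d9:-→d10:-→d11:-→d12:-→d13:H2→d14:-→d15:-→d16:H0→d17:-→d18:-→d19:-→d20:H1→d21:-  best=H1
  add 97.170.0.0/16 -> H0 at depth 16
  ? 97.170.196.137  path d0:H2→d1:-→d2:-→d3:-→d4:-→d5:-→d6:-→d7:-→d8:H3→d9:-→d10:-→d11:-→d12:-→d13:-→d14:-→d15:-→d16:H0→d17:-→d18:-→d19:-→d20:-→d21:-→d22:-→d23:-→d24:H1→d25:-→d26:-→d27:-→d28:-→d29:-→d30:-→d31:-→d32:H2  best=H2
  add 97.170.196.128/28 -> H3 at depth 28
  ? 97.170.196.137  path d0:H2→d1:-→d2:-→d3:-→d4:-→d5:-→d6:-→d7:-→d8:H3→d9:-→d10:-→d11:-→d12:-→d13:-→d14:-→d15:-→d16:H0→d17:-→d18:-→d19:-→d20:-→d21:-→d22:-→d23:-→d24:H1→d25:-→d26:-→d27:-→d28:H3→d29:-→d30:-→d31:-→d32:H2  best=H2
  add 97.128.0.0/10 -> H1 at depth 10
  del 97.128.0.0/10 (clear depth 10)
  ? 97.0.43.220  path d0:H2→d1:-→d2:-→d3:-→d4:-→d5:-→d6:-→d7:-→d8:H3  best=H3
  add 3.0.0.0/8 -> H0 at depth 8
  ? 3.224.148.179  path d0:H2→d1:-→d2:-→d3:-→d4:-→d5:-→d6:-→d7:-→d8:H0→d9:-→d10:-→d11:-→d12:-→d13:H2→d14:-→d15:-  best=H2
  ? 3.230.222.189  path d0:H2→d1:-→d2:-→d3:-→d4:-→d5:-→d6:-→d7:-→d8:H0→d9:-→d10:-→d11:-→d12:-→d13:H2  best=H2
  add 3.225.133.80/32 -> H3 at depth 32

== LOOKUPS ==
["H0","H2","H1","H1","H1","H1","H1","H2","H2","H0","H2","H1","H2","H2","H3","H2","H2"]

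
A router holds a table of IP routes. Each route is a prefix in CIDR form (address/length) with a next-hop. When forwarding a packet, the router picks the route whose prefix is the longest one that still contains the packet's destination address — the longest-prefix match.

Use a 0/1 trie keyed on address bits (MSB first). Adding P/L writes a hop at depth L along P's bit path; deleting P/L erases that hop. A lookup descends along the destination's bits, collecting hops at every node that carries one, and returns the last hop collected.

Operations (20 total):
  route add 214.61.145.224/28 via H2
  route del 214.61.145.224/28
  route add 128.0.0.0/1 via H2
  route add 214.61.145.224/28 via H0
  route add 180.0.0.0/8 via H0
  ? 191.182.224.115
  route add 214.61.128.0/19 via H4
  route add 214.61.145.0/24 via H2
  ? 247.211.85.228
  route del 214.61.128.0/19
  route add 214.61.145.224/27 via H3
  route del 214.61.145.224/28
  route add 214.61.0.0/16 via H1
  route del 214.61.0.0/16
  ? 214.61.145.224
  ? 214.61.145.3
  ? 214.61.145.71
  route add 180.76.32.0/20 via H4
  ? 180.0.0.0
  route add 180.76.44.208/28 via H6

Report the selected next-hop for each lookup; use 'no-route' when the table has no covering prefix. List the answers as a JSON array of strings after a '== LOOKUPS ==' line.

Apply in order:
  add 214.61.145.224/28 -> H2 at depth 28
  - 214.61.145.224/28 clear@28
  add 128.0.0.0/1 -> H2 at depth 1
  add 214.61.145.224/28 -> H0 at depth 28
  add 180.0.0.0/8 -> H0 at depth 8
  ? 191.182.224.115  path d0:-→d1:H2→d2:-→d3:-→d4:-  best=H2
  add 214.61.128.0/19 -> H4 at depth 19
  add 214.61.145.0/24 -> H2 at depth 24
  ? 247.211.85.228  path d0:-→d1:H2→d2:-  best=H2
  - 214.61.128.0/19 clear@19
  add 214.61.145.224/27 -> H3 at depth 27
  - 214.61.145.224/28 clear@28
  add 214.61.0.0/16 -> H1 at depth 16
  - 214.61.0.0/16 clear@16
  ? 214.61.145.224  path d0:-→d1:H2→d2:-→d3:-→d4:-→d5:-→d6:-→d7:-→d8:-→d9:-→d10:-→d11:-→d12:-→d13:-→d14:-→d15:-→d16:-→d17:-→d18:-→d19:-→d20:-→d21:-→d22:-→d23:-→d24:H2→d25:-→d26:-→d27:H3→d28:-  best=H3
  ? 214.61.145.3  path d0:-→d1:H2→d2:-→d3:-→d4:-→d5:-→d6:-→d7:-→d8:-→d9:-→d10:-→d11:-→d12:-→d13:-→d14:-→d15:-→d16:-→d17:-→d18:-→d19:-→d20:-→d21:-→d22:-→d23:-→d24:H2  best=H2
  ? 214.61.145.71  path d0:-→d1:H2→d2:-→d3:-→d4:-→d5:-→d6:-→d7:-→d8:-→d9:-→d10:-→d11:-→d12:-→d13:-→d14:-→d15:-→d16:-→d17:-→d18:-→d19:-→d20:-→d21:-→d22:-→d23:-→d24:H2  best=H2
  add 180.76.32.0/20 -> H4 at depth 20
  ? 180.0.0.0  path d0:-→d1:H2→d2:-→d3:-→d4:-→d5:-→d6:-→d7:-→d8:H0→d9:-  best=H0
  add 180.76.44.208/28 -> H6 at depth 28

== LOOKUPS ==
["H2","H2","H3","H2","H2","H0"]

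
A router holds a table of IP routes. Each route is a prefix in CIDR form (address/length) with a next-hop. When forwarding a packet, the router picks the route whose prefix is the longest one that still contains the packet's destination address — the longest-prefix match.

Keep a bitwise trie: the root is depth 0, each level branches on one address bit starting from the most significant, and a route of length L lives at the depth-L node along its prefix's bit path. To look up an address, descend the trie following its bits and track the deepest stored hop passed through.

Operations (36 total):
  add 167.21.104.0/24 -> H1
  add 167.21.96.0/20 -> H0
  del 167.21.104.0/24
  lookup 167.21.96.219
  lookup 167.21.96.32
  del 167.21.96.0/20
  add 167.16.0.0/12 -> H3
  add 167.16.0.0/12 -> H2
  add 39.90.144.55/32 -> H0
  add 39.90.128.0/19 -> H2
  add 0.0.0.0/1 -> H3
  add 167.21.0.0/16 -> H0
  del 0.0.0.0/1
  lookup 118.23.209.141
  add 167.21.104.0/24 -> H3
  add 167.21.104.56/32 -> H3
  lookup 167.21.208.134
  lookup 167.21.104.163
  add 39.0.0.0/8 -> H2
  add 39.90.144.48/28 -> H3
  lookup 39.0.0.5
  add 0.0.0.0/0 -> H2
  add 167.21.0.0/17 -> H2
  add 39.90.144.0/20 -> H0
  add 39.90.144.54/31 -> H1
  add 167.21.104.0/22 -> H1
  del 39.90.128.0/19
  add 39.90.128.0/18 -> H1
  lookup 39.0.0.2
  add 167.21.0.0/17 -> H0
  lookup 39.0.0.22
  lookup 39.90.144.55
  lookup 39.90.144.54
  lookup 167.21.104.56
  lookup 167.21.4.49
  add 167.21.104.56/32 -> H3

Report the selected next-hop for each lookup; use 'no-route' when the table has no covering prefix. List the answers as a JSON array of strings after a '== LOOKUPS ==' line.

Apply in order:
  + 167.21.104.0/24 (H1) depth=24
  + 167.21.96.0/20 (H0) depth=20
  - 167.21.104.0/24 clear@24
  lookup 167.21.96.219: bits 10100111000101010110 walk d0:-→d1:-→d2:-→d3:-→d4:-→d5:-→d6:-→d7:-→d8:-→d9:-→d10:-→d11:-→d12:-→d13:-→d14:-→d15:-→d16:-→d17:-→d18:-→d19:-→d20:H0 -> H0
  lookup 167.21.96.32: bits 10100111000101010110 walk d0:-→d1:-→d2:-→d3:-→d4:-→d5:-→d6:-→d7:-→d8:-→d9:-→d10:-→d11:-→d12:-→d13:-→d14:-→d15:-→d16:-→d17:-→d18:-→d19:-→d20:H0 -> H0
  - 167.21.96.0/20 clear@20
  + 167.16.0.0/12 (H3) depth=12
  + 167.16.0.0/12 (H2) depth=12
  + 39.90.144.55/32 (H0) depth=32
  + 39.90.128.0/19 (H2) depth=19
  + 0.0.0.0/1 (H3) depth=1
  + 167.21.0.0/16 (H0) depth=16
  - 0.0.0.0/1 clear@1
  lookup 118.23.209.141: bits 0 walk d0:-→d1:- -> no-route
  + 167.21.104.0/24 (H3) depth=24
  + 167.21.104.56/32 (H3) depth=32
  lookup 167.21.208.134: bits 1010011100010101 walk d0:-→d1:-→d2:-→d3:-→d4:-→d5:-→d6:-→d7:-→d8:-→d9:-→d10:-→d11:-→d12:H2→d13:-→d14:-→d15:-→d16:H0 -> H0
  lookup 167.21.104.163: bits 101001110001010101101000 walk d0:-→d1:-→d2:-→d3:-→d4:-→d5:-→d6:-→d7:-→d8:-→d9:-→d10:-→d11:-→d12:H2→d13:-→d14:-→d15:-→d16:H0→d17:-→d18:-→d19:-→d20:-→d21:-→d22:-→d23:-→d24:H3 -> H3
  + 39.0.0.0/8 (H2) depth=8
  + 39.90.144.48/28 (H3) depth=28
  lookup 39.0.0.5: bits 001001110 walk d0:-→d1:-→d2:-→d3:-→d4:-→d5:-→d6:-→d7:-→d8:H2→d9:- -> H2
  + 0.0.0.0/0 (H2) depth=0
  + 167.21.0.0/17 (H2) depth=17
  + 39.90.144.0/20 (H0) depth=20
  + 39.90.144.54/31 (H1) depth=31
  + 167.21.104.0/22 (H1) depth=22
  - 39.90.128.0/19 clear@19
  + 39.90.128.0/18 (H1) depth=18
  lookup 39.0.0.2: bits 001001110 walk d0:H2→d1:-→d2:-→d3:-→d4:-→d5:-→d6:-→d7:-→d8:H2→d9:- -> H2
  + 167.21.0.0/17 (H0) depth=17
  lookup 39.0.0.22: bits 001001110 walk d0:H2→d1:-→d2:-→d3:-→d4:-→d5:-→d6:-→d7:-→d8:H2→d9:- -> H2
  lookup 39.90.144.55: bits 00100111010110101001000000110111 walk d0:H2→d1:-→d2:-→d3:-→d4:-→d5:-→d6:-→d7:-→d8:H2→d9:-→d10:-→d11:-→d12:-→d13:-→d14:-→d15:-→d16:-→d17:-→d18:H1→d19:-→d20:H0→d21:-→d22:-→d23:-→d24:-→d25:-→d26:-→d27:-→d28:H3→d29:-→d30:-→d31:H1→d32:H0 -> H0
  lookup 39.90.144.54: bits 0010011101011010100100000011011 walk d0:H2→d1:-→d2:-→d3:-→d4:-→d5:-→d6:-→d7:-→d8:H2→d9:-→d10:-→d11:-→d12:-→d13:-→d14:-→d15:-→d16:-→d17:-→d18:H1→d19:-→d20:H0→d21:-→d22:-→d23:-→d24:-→d25:-→d26:-→d27:-→d28:H3→d29:-→d30:-→d31:H1 -> H1
  lookup 167.21.104.56: bits 10100111000101010110100000111000 walk d0:H2→d1:-→d2:-→d3:-→d4:-→d5:-→d6:-→d7:-→d8:-→d9:-→d10:-→d11:-→d12:H2→d13:-→d14:-→d15:-→d16:H0→d17:H0→d18:-→d19:-→d20:-→d21:-→d22:H1→d23:-→d24:H3→d25:-→d26:-→d27:-→d28:-→d29:-→d30:-→d31:-→d32:H3 -> H3
  lookup 167.21.4.49: bits 10100111000101010 walk d0:H2→d1:-→d2:-→d3:-→d4:-→d5:-→d6:-→d7:-→d8:-→d9:-→d10:-→d11:-→d12:H2→d13:-→d14:-→d15:-→d16:H0→d17:H0 -> H0
  + 167.21.104.56/32 (H3) depth=32

== LOOKUPS ==
["H0","H0","no-route","H0","H3","H2","H2","H2","H0","H1","H3","H0"]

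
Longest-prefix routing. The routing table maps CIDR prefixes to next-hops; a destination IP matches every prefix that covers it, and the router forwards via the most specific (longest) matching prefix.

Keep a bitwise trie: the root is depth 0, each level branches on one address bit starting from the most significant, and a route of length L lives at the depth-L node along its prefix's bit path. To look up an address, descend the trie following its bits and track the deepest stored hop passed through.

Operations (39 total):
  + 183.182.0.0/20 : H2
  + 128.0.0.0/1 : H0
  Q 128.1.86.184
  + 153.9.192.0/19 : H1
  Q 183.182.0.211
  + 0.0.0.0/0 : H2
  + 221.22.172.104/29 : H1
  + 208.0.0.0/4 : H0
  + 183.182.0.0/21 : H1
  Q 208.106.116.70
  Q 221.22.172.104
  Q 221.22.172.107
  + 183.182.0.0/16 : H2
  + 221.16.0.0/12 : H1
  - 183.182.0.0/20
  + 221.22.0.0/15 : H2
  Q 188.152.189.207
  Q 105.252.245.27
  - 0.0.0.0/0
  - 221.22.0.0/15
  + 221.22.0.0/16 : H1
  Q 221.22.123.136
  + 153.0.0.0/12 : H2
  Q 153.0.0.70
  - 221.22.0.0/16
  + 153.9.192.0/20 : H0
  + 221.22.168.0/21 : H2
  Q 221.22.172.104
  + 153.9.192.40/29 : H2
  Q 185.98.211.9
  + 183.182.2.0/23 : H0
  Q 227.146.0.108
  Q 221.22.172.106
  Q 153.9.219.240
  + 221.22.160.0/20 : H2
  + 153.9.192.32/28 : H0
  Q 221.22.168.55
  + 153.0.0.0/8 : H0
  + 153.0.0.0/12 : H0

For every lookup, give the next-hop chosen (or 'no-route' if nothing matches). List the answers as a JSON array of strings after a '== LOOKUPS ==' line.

Process each operation:
  add 183.182.0.0/20 -> H2 at depth 20
  add 128.0.0.0/1 -> H0 at depth 1
  lookup 128.1.86.184: bits 10 walk d0:-→d1:H0→d2:- -> H0
  add 153.9.192.0/19 -> H1 at depth 19
  lookup 183.182.0.211: bits 10110111101101100000 walk d0:-→d1:H0→d2:-→d3:-→d4:-→d5:-→d6:-→d7:-→d8:-→d9:-→d10:-→d11:-→d12:-→d13:-→d14:-→d15:-→d16:-→d17:-→d18:-→d19:-→d20:H2 -> H2
  add 0.0.0.0/0 -> H2 at depth 0
  add 221.22.172.104/29 -> H1 at depth 29
  add 208.0.0.0/4 -> H0 at depth 4
  add 183.182.0.0/21 -> H1 at depth 21
  lookup 208.106.116.70: bits 1101 walk d0:H2→d1:H0→d2:-→d3:-→d4:H0 -> H0
  lookup 221.22.172.104: bits 11011101000101101010110001101 walk d0:H2→d1:H0→d2:-→d3:-→d4:H0→d5:-→d6:-→d7:-→d8:-→d9:-→d10:-→d11:-→d12:-→d13:-→d14:-→d15:-→d16:-→d17:-→d18:-→d19:-→d20:-→d21:-→d22:-→d23:-→d24:-→d25:-→d26:-→d27:-→d28:-→d29:H1 -> H1
  lookup 221.22.172.107: bits 11011101000101101010110001101 walk d0:H2→d1:H0→d2:-→d3:-→d4:H0→d5:-→d6:-→d7:-→d8:-→d9:-→d10:-→d11:-→d12:-→d13:-→d14:-→d15:-→d16:-→d17:-→d18:-→d19:-→d20:-→d21:-→d22:-→d23:-→d24:-→d25:-→d26:-→d27:-→d28:-→d29:H1 -> H1
  add 183.182.0.0/16 -> H2 at depth 16
  add 221.16.0.0/12 -> H1 at depth 12
  - 183.182.0.0/20 clear@20
  add 221.22.0.0/15 -> H2 at depth 15
  lookup 188.152.189.207: bits 1011 walk d0:H2→d1:H0→d2:-→d3:-→d4:- -> H0
  lookup 105.252.245.27: bits ε walk d0:H2 -> H2
  - 0.0.0.0/0 clear@0
  - 221.22.0.0/15 clear@15
  add 221.22.0.0/16 -> H1 at depth 16
  lookup 221.22.123.136: bits 1101110100010110 walk d0:-→d1:H0→d2:-→d3:-→d4:H0→d5:-→d6:-→d7:-→d8:-→d9:-→d10:-→d11:-→d12:H1→d13:-→d14:-→d15:-→d16:H1 -> H1
  add 153.0.0.0/12 -> H2 at depth 12
  lookup 153.0.0.70: bits 100110010000 walk d0:-→d1:H0→d2:-→d3:-→d4:-→d5:-→d6:-→d7:-→d8:-→d9:-→d10:-→d11:-→d12:H2 -> H2
  - 221.22.0.0/16 clear@16
  add 153.9.192.0/20 -> H0 at depth 20
  add 221.22.168.0/21 -> H2 at depth 21
  lookup 221.22.172.104: bits 11011101000101101010110001101 walk d0:-→d1:H0→d2:-→d3:-→d4:H0→d5:-→d6:-→d7:-→d8:-→d9:-→d10:-→d11:-→d12:H1→d13:-→d14:-→d15:-→d16:-→d17:-→d18:-→d19:-→d20:-→d21:H2→d22:-→d23:-→d24:-→d25:-→d26:-→d27:-→d28:-→d29:H1 -> H1
  add 153.9.192.40/29 -> H2 at depth 29
  lookup 185.98.211.9: bits 1011 walk d0:-→d1:H0→d2:-→d3:-→d4:- -> H0
  add 183.182.2.0/23 -> H0 at depth 23
  lookup 227.146.0.108: bits 11 walk d0:-→d1:H0→d2:- -> H0
  lookup 221.22.172.106: bits 11011101000101101010110001101 walk d0:-→d1:H0→d2:-→d3:-→d4:H0→d5:-→d6:-→d7:-→d8:-→d9:-→d10:-→d11:-→d12:H1→d13:-→d14:-→d15:-→d16:-→d17:-→d18:-→d19:-→d20:-→d21:H2→d22:-→d23:-→d24:-→d25:-→d26:-→d27:-→d28:-→d29:H1 -> H1
  lookup 153.9.219.240: bits 1001100100001001110 walk d0:-→d1:H0→d2:-→d3:-→d4:-→d5:-→d6:-→d7:-→d8:-→d9:-→d10:-→d11:-→d12:H2→d13:-→d14:-→d15:-→d16:-→d17:-→d18:-→d19:H1 -> H1
  add 221.22.160.0/20 -> H2 at depth 20
  add 153.9.192.32/28 -> H0 at depth 28
  lookup 221.22.168.55: bits 110111010001011010101 walk d0:-→d1:H0→d2:-→d3:-→d4:H0→d5:-→d6:-→d7:-→d8:-→d9:-→d10:-→d11:-→d12:H1→d13:-→d14:-→d15:-→d16:-→d17:-→d18:-→d19:-→d20:H2→d21:H2 -> H2
  add 153.0.0.0/8 -> H0 at depth 8
  add 153.0.0.0/12 -> H0 at depth 12

== LOOKUPS ==
["H0","H2","H0","H1","H1","H0","H2","H1","H2","H1","H0","H0","H1","H1","H2"]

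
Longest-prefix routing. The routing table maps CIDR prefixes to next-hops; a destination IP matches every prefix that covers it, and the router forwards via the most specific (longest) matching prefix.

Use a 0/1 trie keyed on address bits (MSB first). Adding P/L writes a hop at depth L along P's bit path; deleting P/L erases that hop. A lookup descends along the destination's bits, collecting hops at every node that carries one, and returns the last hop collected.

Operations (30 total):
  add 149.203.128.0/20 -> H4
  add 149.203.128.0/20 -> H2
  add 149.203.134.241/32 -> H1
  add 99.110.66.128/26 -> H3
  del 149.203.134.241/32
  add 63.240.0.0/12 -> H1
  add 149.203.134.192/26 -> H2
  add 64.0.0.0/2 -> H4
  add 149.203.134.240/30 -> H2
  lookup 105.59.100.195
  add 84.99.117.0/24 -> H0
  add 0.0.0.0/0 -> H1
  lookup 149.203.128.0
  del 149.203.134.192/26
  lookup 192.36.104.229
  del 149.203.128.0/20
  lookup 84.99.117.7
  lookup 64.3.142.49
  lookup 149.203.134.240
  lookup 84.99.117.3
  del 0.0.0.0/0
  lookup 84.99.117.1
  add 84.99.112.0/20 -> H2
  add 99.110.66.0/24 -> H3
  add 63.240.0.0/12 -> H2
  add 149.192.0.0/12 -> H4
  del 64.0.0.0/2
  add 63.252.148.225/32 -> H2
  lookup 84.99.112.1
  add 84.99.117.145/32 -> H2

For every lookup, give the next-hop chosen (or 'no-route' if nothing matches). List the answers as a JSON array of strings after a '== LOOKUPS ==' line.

Apply in order:
  + 149.203.128.0/20 (H4) depth=20
  + 149.203.128.0/20 (H2) depth=20
  + 149.203.134.241/32 (H1) depth=32
  + 99.110.66.128/26 (H3) depth=26
  del 149.203.134.241/32 (clear depth 32)
  + 63.240.0.0/12 (H1) depth=12
  + 149.203.134.192/26 (H2) depth=26
  + 64.0.0.0/2 (H4) depth=2
  + 149.203.134.240/30 (H2) depth=30
  lookup 105.59.100.195: bits 0110 walk d0:-→d1:-→d2:H4→d3:-→d4:- -> H4
  + 84.99.117.0/24 (H0) depth=24
  + 0.0.0.0/0 (H1) depth=0
  lookup 149.203.128.0: bits 100101011100101110000 walk d0:H1→d1:-→d2:-→d3:-→d4:-→d5:-→d6:-→d7:-→d8:-→d9:-→d10:-→d11:-→d12:-→d13:-→d14:-→d15:-→d16:-→d17:-→d18:-→d19:-→d20:H2→d21:- -> H2
  del 149.203.134.192/26 (clear depth 26)
  lookup 192.36.104.229: bits 1 walk d0:H1→d1:- -> H1
  del 149.203.128.0/20 (clear depth 20)
  lookup 84.99.117.7: bits 010101000110001101110101 walk d0:H1→d1:-→d2:H4→d3:-→d4:-→d5:-→d6:-→d7:-→d8:-→d9:-→d10:-→d11:-→d12:-→d13:-→d14:-→d15:-→d16:-→d17:-→d18:-→d19:-→d20:-→d21:-→d22:-→d23:-→d24:H0 -> H0
  lookup 64.3.142.49: bits 010 walk d0:H1→d1:-→d2:H4→d3:- -> H4
  lookup 149.203.134.240: bits 1001010111001011100001101111000 walk d0:H1→d1:-→d2:-→d3:-→d4:-→d5:-→d6:-→d7:-→d8:-→d9:-→d10:-→d11:-→d12:-→d13:-→d14:-→d15:-→d16:-→d17:-→d18:-→d19:-→d20:-→d21:-→d22:-→d23:-→d24:-→d25:-→d26:-→d27:-→d28:-→d29:-→d30:H2→d31:- -> H2
  lookup 84.99.117.3: bits 010101000110001101110101 walk d0:H1→d1:-→d2:H4→d3:-→d4:-→d5:-→d6:-→d7:-→d8:-→d9:-→d10:-→d11:-→d12:-→d13:-→d14:-→d15:-→d16:-→d17:-→d18:-→d19:-→d20:-→d21:-→d22:-→d23:-→d24:H0 -> H0
  del 0.0.0.0/0 (clear depth 0)
  lookup 84.99.117.1: bits 010101000110001101110101 walk d0:-→d1:-→d2:H4→d3:-→d4:-→d5:-→d6:-→d7:-→d8:-→d9:-→d10:-→d11:-→d12:-→d13:-→d14:-→d15:-→d16:-→d17:-→d18:-→d19:-→d20:-→d21:-→d22:-→d23:-→d24:H0 -> H0
  + 84.99.112.0/20 (H2) depth=20
  + 99.110.66.0/24 (H3) depth=24
  + 63.240.0.0/12 (H2) depth=12
  + 149.192.0.0/12 (H4) depth=12
  del 64.0.0.0/2 (clear depth 2)
  + 63.252.148.225/32 (H2) depth=32
  lookup 84.99.112.1: bits 010101000110001101110 walk d0:-→d1:-→d2:-→d3:-→d4:-→d5:-→d6:-→d7:-→d8:-→d9:-→d10:-→d11:-→d12:-→d13:-→d14:-→d15:-→d16:-→d17:-→d18:-→d19:-→d20:H2→d21:- -> H2
  + 84.99.117.145/32 (H2) depth=32

== LOOKUPS ==
["H4","H2","H1","H0","H4","H2","H0","H0","H2"]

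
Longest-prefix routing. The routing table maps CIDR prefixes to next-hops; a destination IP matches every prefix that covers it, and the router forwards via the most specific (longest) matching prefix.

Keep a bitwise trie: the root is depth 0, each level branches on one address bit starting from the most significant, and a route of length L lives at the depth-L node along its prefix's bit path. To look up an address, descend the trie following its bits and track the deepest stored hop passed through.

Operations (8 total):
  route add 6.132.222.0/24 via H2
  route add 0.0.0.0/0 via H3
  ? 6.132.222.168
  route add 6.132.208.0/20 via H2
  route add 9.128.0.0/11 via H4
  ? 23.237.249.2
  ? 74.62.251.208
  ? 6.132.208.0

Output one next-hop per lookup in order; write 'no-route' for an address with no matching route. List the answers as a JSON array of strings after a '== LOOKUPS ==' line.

Trace:
  add 6.132.222.0/24 -> H2 at depth 24
  add 0.0.0.0/0 -> H3 at depth 0
  lookup 6.132.222.168: bits 000001101000010011011110 walk d0:H3→d1:-→d2:-→d3:-→d4:-→d5:-→d6:-→d7:-→d8:-→d9:-→d10:-→d11:-→d12:-→d13:-→d14:-→d15:-→d16:-→d17:-→d18:-→d19:-→d20:-→d21:-→d22:-→d23:-→d24:H2 -> H2
  add 6.132.208.0/20 -> H2 at depth 20
  add 9.128.0.0/11 -> H4 at depth 11
  lookup 23.237.249.2: bits 000 walk d0:H3→d1:-→d2:-→d3:- -> H3
  lookup 74.62.251.208: bits 0 walk d0:H3→d1:- -> H3
  lookup 6.132.208.0: bits 00000110100001001101 walk d0:H3→d1:-→d2:-→d3:-→d4:-→d5:-→d6:-→d7:-→d8:-→d9:-→d10:-→d11:-→d12:-→d13:-→d14:-→d15:-→d16:-→d17:-→d18:-→d19:-→d20:H2 -> H2

== LOOKUPS ==
["H2","H3","H3","H2"]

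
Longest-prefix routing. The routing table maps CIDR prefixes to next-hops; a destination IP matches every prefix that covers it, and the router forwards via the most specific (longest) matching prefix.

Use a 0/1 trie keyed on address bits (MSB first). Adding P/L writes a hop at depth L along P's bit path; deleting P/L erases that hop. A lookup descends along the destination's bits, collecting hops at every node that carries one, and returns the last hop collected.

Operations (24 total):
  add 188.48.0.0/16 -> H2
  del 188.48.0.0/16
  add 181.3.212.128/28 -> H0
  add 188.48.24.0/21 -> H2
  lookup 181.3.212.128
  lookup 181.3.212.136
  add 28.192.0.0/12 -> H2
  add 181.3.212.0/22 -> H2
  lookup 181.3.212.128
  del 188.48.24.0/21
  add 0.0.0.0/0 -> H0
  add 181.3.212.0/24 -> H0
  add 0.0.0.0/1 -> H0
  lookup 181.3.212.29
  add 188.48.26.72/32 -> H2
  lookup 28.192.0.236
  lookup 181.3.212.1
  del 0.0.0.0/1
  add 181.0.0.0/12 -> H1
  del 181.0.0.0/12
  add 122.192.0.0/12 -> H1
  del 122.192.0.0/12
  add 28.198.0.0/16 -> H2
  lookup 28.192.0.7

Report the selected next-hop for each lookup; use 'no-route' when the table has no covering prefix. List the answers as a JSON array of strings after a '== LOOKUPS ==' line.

Process each operation:
  + 188.48.0.0/16 (H2) depth=16
  - 188.48.0.0/16 clear@16
  + 181.3.212.128/28 (H0) depth=28
  + 188.48.24.0/21 (H2) depth=21
  Q 181.3.212.128: descend 1011010100000011110101001000 ; hops seen [H0] ; pick H0
  Q 181.3.212.136: descend 1011010100000011110101001000 ; hops seen [H0] ; pick H0
  + 28.192.0.0/12 (H2) depth=12
  + 181.3.212.0/22 (H2) depth=22
  Q 181.3.212.128: descend 1011010100000011110101001000 ; hops seen [H2,H0] ; pick H0
  - 188.48.24.0/21 clear@21
  + 0.0.0.0/0 (H0) depth=0
  + 181.3.212.0/24 (H0) depth=24
  + 0.0.0.0/1 (H0) depth=1
  Q 181.3.212.29: descend 101101010000001111010100 ; hops seen [H0,H2,H0] ; pick H0
  + 188.48.26.72/32 (H2) depth=32
  Q 28.192.0.236: descend 000111001100 ; hops seen [H0,H0,H2] ; pick H2
  Q 181.3.212.1: descend 101101010000001111010100 ; hops seen [H0,H2,H0] ; pick H0
  - 0.0.0.0/1 clear@1
  + 181.0.0.0/12 (H1) depth=12
  - 181.0.0.0/12 clear@12
  + 122.192.0.0/12 (H1) depth=12
  - 122.192.0.0/12 clear@12
  + 28.198.0.0/16 (H2) depth=16
  Q 28.192.0.7: descend 0001110011000 ; hops seen [H0,H2] ; pick H2

== LOOKUPS ==
["H0","H0","H0","H0","H2","H0","H2"]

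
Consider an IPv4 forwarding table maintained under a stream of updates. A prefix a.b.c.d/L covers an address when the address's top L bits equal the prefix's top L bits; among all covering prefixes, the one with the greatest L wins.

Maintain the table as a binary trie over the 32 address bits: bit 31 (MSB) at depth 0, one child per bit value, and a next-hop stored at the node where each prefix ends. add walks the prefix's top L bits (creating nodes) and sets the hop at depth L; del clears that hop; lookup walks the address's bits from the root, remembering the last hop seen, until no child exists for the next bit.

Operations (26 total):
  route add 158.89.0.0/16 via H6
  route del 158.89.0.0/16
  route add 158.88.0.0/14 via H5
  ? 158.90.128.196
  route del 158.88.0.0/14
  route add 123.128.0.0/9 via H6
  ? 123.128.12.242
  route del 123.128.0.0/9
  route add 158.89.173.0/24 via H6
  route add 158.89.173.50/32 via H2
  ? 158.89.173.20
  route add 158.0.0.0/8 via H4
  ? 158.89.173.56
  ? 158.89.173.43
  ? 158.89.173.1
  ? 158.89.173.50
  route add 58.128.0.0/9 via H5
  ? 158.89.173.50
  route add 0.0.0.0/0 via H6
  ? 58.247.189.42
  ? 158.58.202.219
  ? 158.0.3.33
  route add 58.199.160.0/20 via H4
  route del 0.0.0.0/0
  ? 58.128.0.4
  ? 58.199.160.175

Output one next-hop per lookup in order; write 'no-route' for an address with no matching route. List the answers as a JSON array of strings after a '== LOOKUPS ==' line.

Trace:
  add 158.89.0.0/16 -> H6 at depth 16
  - 158.89.0.0/16 clear@16
  add 158.88.0.0/14 -> H5 at depth 14
  lookup 158.90.128.196: bits 10011110010110 walk d0:-→d1:-→d2:-→d3:-→d4:-→d5:-→d6:-→d7:-→d8:-→d9:-→d10:-→d11:-→d12:-→d13:-→d14:H5 -> H5
  - 158.88.0.0/14 clear@14
  add 123.128.0.0/9 -> H6 at depth 9
  lookup 123.128.12.242: bits 011110111 walk d0:-→d1:-→d2:-→d3:-→d4:-→d5:-→d6:-→d7:-→d8:-→d9:H6 -> H6
  - 123.128.0.0/9 clear@9
  add 158.89.173.0/24 -> H6 at depth 24
  add 158.89.173.50/32 -> H2 at depth 32
  lookup 158.89.173.20: bits 10011110010110011010110100 walk d0:-→d1:-→d2:-→d3:-→d4:-→d5:-→d6:-→d7:-→d8:-→d9:-→d10:-→d11:-→d12:-→d13:-→d14:-→d15:-→d16:-→d17:-→d18:-→d19:-→d20:-→d21:-→d22:-→d23:-→d24:H6→d25:-→d26:- -> H6
  add 158.0.0.0/8 -> H4 at depth 8
  lookup 158.89.173.56: bits 1001111001011001101011010011 walk d0:-→d1:-→d2:-→d3:-→d4:-→d5:-→d6:-→d7:-→d8:H4→d9:-→d10:-→d11:-→d12:-→d13:-→d14:-→d15:-→d16:-→d17:-→d18:-→d19:-→d20:-→d21:-→d22:-→d23:-→d24:H6→d25:-→d26:-→d27:-→d28:- -> H6
  lookup 158.89.173.43: bits 100111100101100110101101001 walk d0:-→d1:-→d2:-→d3:-→d4:-→d5:-→d6:-→d7:-→d8:H4→d9:-→d10:-→d11:-→d12:-→d13:-→d14:-→d15:-→d16:-→d17:-→d18:-→d19:-→d20:-→d21:-→d22:-→d23:-→d24:H6→d25:-→d26:-→d27:- -> H6
  lookup 158.89.173.1: bits 10011110010110011010110100 walk d0:-→d1:-→d2:-→d3:-→d4:-→d5:-→d6:-→d7:-→d8:H4→d9:-→d10:-→d11:-→d12:-→d13:-→d14:-→d15:-→d16:-→d17:-→d18:-→d19:-→d20:-→d21:-→d22:-→d23:-→d24:H6→d25:-→d26:- -> H6
  lookup 158.89.173.50: bits 10011110010110011010110100110010 walk d0:-→d1:-→d2:-→d3:-→d4:-→d5:-→d6:-→d7:-→d8:H4→d9:-→d10:-→d11:-→d12:-→d13:-→d14:-→d15:-→d16:-→d17:-→d18:-→d19:-→d20:-→d21:-→d22:-→d23:-→d24:H6→d25:-→d26:-→d27:-→d28:-→d29:-→d30:-→d31:-→d32:H2 -> H2
  add 58.128.0.0/9 -> H5 at depth 9
  lookup 158.89.173.50: bits 10011110010110011010110100110010 walk d0:-→d1:-→d2:-→d3:-→d4:-→d5:-→d6:-→d7:-→d8:H4→d9:-→d10:-→d11:-→d12:-→d13:-→d14:-→d15:-→d16:-→d17:-→d18:-→d19:-→d20:-→d21:-→d22:-→d23:-→d24:H6→d25:-→d26:-→d27:-→d28:-→d29:-→d30:-→d31:-→d32:H2 -> H2
  add 0.0.0.0/0 -> H6 at depth 0
  lookup 58.247.189.42: bits 001110101 walk d0:H6→d1:-→d2:-→d3:-→d4:-→d5:-→d6:-→d7:-→d8:-→d9:H5 -> H5
  lookup 158.58.202.219: bits 100111100 walk d0:H6→d1:-→d2:-→d3:-→d4:-→d5:-→d6:-→d7:-→d8:H4→d9:- -> H4
  lookup 158.0.3.33: bits 100111100 walk d0:H6→d1:-→d2:-→d3:-→d4:-→d5:-→d6:-→d7:-→d8:H4→d9:- -> H4
  add 58.199.160.0/20 -> H4 at depth 20
  - 0.0.0.0/0 clear@0
  lookup 58.128.0.4: bits 001110101 walk d0:-→d1:-→d2:-→d3:-→d4:-→d5:-→d6:-→d7:-→d8:-→d9:H5 -> H5
  lookup 58.199.160.175: bits 00111010110001111010 walk d0:-→d1:-→d2:-→d3:-→d4:-→d5:-→d6:-→d7:-→d8:-→d9:H5→d10:-→d11:-→d12:-→d13:-→d14:-→d15:-→d16:-→d17:-→d18:-→d19:-→d20:H4 -> H4

== LOOKUPS ==
["H5","H6","H6","H6","H6","H6","H2","H2","H5","H4","H4","H5","H4"]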